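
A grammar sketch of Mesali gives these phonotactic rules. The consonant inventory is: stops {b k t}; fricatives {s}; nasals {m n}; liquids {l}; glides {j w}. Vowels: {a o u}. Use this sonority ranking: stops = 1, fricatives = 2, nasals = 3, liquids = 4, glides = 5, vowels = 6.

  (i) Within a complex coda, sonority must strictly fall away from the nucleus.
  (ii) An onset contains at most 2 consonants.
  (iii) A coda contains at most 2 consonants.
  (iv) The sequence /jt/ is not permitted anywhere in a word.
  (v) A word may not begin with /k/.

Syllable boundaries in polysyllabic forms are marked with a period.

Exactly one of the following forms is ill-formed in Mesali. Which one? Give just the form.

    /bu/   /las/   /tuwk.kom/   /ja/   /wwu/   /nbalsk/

/bu/ — σ1 onset /b/, coda /∅/ ok → well-formed
/las/ — σ1 onset /l/, coda /s/ ok → well-formed
/tuwk.kom/ — σ1 onset /t/, coda /wk/ (5→1 falls) ok; σ2 onset /k/, coda /m/ ok → well-formed
/ja/ — σ1 onset /j/, coda /∅/ ok → well-formed
/wwu/ — σ1 onset /ww/ (2C), coda /∅/ ok → well-formed
/nbalsk/ — violates constraint (iii): syllable 1 coda /lsk/ has 3 consonants (> 2) → ill-formed

/nbalsk/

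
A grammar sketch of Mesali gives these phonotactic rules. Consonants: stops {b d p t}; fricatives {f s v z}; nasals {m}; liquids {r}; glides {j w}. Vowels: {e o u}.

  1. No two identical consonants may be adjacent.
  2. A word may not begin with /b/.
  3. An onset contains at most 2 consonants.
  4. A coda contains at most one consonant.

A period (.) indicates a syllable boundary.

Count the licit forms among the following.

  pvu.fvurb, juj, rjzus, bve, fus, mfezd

pvu.fvurb — violates constraint 4: syllable 2 coda /rb/ has 2 consonants (> 1) → illicit
juj — σ1 onset /j/, coda /j/ ok → licit
rjzus — violates constraint 3: syllable 1 onset /rjz/ has 3 consonants (> 2) → illicit
bve — violates constraint 2: word begins with /b/ → illicit
fus — σ1 onset /f/, coda /s/ ok → licit
mfezd — violates constraint 4: syllable 1 coda /zd/ has 2 consonants (> 1) → illicit
Licit: juj, fus → 2.

2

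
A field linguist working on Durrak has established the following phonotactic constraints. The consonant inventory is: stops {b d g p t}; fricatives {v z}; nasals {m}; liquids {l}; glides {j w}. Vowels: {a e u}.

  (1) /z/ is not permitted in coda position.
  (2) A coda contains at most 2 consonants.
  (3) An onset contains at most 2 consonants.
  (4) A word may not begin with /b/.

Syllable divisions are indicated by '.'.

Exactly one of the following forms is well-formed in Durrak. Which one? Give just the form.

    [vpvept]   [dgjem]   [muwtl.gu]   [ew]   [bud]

[ew]

[vpvept] — violates constraint 3: syllable 1 onset /vpv/ has 3 consonants (> 2) → ill-formed
[dgjem] — violates constraint 3: syllable 1 onset /dgj/ has 3 consonants (> 2) → ill-formed
[muwtl.gu] — violates constraint 2: syllable 1 coda /wtl/ has 3 consonants (> 2) → ill-formed
[ew] — σ1 onset /∅/, coda /w/ ok → well-formed
[bud] — violates constraint 4: word begins with /b/ → ill-formed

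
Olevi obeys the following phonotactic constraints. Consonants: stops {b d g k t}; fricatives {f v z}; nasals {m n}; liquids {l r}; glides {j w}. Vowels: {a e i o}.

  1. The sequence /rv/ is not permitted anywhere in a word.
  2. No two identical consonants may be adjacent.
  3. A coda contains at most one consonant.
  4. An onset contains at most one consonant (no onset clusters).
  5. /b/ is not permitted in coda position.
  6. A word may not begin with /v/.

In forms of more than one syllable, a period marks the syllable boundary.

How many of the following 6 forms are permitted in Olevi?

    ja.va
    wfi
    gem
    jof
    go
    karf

ja.va — σ1 onset /j/, coda /∅/ ok; σ2 onset /v/, coda /∅/ ok → permitted
wfi — violates constraint 4: syllable 1 onset /wf/ has 2 consonants (> 1) → not permitted
gem — σ1 onset /g/, coda /m/ ok → permitted
jof — σ1 onset /j/, coda /f/ ok → permitted
go — σ1 onset /g/, coda /∅/ ok → permitted
karf — violates constraint 3: syllable 1 coda /rf/ has 2 consonants (> 1) → not permitted
Permitted: ja.va, gem, jof, go → 4.

4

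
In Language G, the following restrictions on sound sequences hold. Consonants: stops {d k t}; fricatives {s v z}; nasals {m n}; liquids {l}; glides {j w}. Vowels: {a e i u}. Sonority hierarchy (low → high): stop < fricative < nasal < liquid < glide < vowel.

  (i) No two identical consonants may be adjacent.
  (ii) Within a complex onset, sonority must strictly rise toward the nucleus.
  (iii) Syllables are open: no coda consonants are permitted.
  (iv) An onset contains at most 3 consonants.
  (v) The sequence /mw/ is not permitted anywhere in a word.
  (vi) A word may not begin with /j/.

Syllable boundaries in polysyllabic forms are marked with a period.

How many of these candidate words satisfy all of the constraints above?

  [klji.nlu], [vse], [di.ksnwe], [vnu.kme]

2

[klji.nlu] — σ1 onset /klj/ (1→4→5 rises), coda /∅/ ok; σ2 onset /nl/ (3→4 rises), coda /∅/ ok → well-formed
[vse] — violates constraint (ii): syllable 1 onset /vs/: /v/ (fricative, 2) → /s/ (fricative, 2) does not rise → ill-formed
[di.ksnwe] — violates constraint (iv): syllable 2 onset /ksnw/ has 4 consonants (> 3) → ill-formed
[vnu.kme] — σ1 onset /vn/ (2→3 rises), coda /∅/ ok; σ2 onset /km/ (1→3 rises), coda /∅/ ok → well-formed
Well-formed: [klji.nlu], [vnu.kme] → 2.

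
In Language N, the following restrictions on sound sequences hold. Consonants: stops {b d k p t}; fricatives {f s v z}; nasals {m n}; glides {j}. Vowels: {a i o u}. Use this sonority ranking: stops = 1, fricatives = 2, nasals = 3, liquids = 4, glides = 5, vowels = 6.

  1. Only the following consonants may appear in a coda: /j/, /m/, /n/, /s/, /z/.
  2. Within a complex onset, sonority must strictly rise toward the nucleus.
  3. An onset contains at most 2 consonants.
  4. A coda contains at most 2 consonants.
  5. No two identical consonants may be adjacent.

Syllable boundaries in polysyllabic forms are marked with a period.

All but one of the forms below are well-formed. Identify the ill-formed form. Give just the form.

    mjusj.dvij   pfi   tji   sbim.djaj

sbim.djaj

mjusj.dvij — σ1 onset /mj/ (3→5 rises), coda /sj/ (2C) ok; σ2 onset /dv/ (1→2 rises), coda /j/ ok → well-formed
pfi — σ1 onset /pf/ (1→2 rises), coda /∅/ ok → well-formed
tji — σ1 onset /tj/ (1→5 rises), coda /∅/ ok → well-formed
sbim.djaj — violates constraint 2: syllable 1 onset /sb/: /s/ (fricative, 2) → /b/ (stop, 1) does not rise → ill-formed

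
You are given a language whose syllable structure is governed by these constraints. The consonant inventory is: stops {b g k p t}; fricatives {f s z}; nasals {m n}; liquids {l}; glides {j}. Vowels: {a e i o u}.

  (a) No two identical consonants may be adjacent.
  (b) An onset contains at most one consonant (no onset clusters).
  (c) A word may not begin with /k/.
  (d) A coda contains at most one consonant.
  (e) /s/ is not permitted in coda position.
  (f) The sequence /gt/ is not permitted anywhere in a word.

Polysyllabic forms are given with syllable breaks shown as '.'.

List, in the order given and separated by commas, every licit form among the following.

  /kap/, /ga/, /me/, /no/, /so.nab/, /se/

/kap/ — violates constraint (c): word begins with /k/ → illicit
/ga/ — σ1 onset /g/, coda /∅/ ok → licit
/me/ — σ1 onset /m/, coda /∅/ ok → licit
/no/ — σ1 onset /n/, coda /∅/ ok → licit
/so.nab/ — σ1 onset /s/, coda /∅/ ok; σ2 onset /n/, coda /b/ ok → licit
/se/ — σ1 onset /s/, coda /∅/ ok → licit

/ga/, /me/, /no/, /so.nab/, /se/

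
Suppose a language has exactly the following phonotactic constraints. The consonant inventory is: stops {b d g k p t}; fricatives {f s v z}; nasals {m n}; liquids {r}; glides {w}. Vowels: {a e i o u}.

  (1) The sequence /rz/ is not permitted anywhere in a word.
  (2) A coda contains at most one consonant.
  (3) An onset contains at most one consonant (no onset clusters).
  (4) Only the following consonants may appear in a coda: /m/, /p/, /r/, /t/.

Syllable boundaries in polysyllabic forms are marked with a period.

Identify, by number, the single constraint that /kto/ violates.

/kto/: syllable 1 onset /kt/ has 2 consonants (> 1).
This is a violation of constraint 3: "An onset contains at most one consonant (no onset clusters)."
The remaining constraints (1, 2, 4) are satisfied.

3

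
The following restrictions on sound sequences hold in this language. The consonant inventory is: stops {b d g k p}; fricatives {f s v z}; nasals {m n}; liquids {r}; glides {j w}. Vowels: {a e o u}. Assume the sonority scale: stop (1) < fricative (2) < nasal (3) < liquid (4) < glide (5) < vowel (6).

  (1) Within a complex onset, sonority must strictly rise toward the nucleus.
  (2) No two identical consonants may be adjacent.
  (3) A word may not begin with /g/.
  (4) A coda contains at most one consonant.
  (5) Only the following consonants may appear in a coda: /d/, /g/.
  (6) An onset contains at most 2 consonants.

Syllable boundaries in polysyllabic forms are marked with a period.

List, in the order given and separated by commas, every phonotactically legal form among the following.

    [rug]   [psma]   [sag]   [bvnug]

[rug] — σ1 onset /r/, coda /g/ ok → phonotactically legal
[psma] — violates constraint 6: syllable 1 onset /psm/ has 3 consonants (> 2) → phonotactically illegal
[sag] — σ1 onset /s/, coda /g/ ok → phonotactically legal
[bvnug] — violates constraint 6: syllable 1 onset /bvn/ has 3 consonants (> 2) → phonotactically illegal

[rug], [sag]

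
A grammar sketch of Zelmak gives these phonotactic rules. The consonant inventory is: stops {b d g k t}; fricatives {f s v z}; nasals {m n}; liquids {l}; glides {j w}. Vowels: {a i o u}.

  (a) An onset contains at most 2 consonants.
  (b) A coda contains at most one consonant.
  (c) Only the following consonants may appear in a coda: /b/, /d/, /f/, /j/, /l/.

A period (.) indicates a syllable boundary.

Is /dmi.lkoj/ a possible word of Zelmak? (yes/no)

/dmi.lkoj/ — σ1 onset /dm/ (2C), coda /∅/ ok; σ2 onset /lk/ (2C), coda /j/ ok → phonotactically legal

yes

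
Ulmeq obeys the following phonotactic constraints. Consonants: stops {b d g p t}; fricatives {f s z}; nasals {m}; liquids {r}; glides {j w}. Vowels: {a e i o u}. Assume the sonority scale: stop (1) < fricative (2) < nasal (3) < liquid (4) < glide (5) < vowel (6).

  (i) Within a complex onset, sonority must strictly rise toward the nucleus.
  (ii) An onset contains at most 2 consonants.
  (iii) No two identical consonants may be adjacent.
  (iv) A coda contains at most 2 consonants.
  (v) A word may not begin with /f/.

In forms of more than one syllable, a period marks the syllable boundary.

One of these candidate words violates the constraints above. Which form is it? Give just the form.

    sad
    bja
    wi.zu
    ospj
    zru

sad — σ1 onset /s/, coda /d/ ok → phonotactically legal
bja — σ1 onset /bj/ (1→5 rises), coda /∅/ ok → phonotactically legal
wi.zu — σ1 onset /w/, coda /∅/ ok; σ2 onset /z/, coda /∅/ ok → phonotactically legal
ospj — violates constraint (iv): syllable 1 coda /spj/ has 3 consonants (> 2) → phonotactically illegal
zru — σ1 onset /zr/ (2→4 rises), coda /∅/ ok → phonotactically legal

ospj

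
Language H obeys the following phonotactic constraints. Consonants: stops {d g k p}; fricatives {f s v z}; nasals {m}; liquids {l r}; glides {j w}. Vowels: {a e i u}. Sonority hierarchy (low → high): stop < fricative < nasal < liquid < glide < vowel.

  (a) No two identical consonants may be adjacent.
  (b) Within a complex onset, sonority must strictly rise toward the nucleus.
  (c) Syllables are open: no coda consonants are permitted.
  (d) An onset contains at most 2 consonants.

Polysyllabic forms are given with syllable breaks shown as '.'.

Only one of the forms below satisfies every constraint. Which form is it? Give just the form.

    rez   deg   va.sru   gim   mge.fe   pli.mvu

rez — violates constraint (c): syllable 1 coda /z/ has 1 consonant (> 0) → phonotactically illegal
deg — violates constraint (c): syllable 1 coda /g/ has 1 consonant (> 0) → phonotactically illegal
va.sru — σ1 onset /v/, coda /∅/ ok; σ2 onset /sr/ (2→4 rises), coda /∅/ ok → phonotactically legal
gim — violates constraint (c): syllable 1 coda /m/ has 1 consonant (> 0) → phonotactically illegal
mge.fe — violates constraint (b): syllable 1 onset /mg/: /m/ (nasal, 3) → /g/ (stop, 1) does not rise → phonotactically illegal
pli.mvu — violates constraint (b): syllable 2 onset /mv/: /m/ (nasal, 3) → /v/ (fricative, 2) does not rise → phonotactically illegal

va.sru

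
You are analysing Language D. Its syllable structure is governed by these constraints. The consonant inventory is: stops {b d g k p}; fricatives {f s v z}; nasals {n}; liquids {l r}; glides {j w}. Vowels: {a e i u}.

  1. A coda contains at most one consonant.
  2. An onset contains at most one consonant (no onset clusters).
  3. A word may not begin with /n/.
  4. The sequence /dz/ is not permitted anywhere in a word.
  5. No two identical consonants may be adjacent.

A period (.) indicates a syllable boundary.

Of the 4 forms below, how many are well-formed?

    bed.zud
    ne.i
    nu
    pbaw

0

bed.zud — violates constraint 4: contains banned sequence /dz/ → ill-formed
ne.i — violates constraint 3: word begins with /n/ → ill-formed
nu — violates constraint 3: word begins with /n/ → ill-formed
pbaw — violates constraint 2: syllable 1 onset /pb/ has 2 consonants (> 1) → ill-formed
No form is well-formed → 0.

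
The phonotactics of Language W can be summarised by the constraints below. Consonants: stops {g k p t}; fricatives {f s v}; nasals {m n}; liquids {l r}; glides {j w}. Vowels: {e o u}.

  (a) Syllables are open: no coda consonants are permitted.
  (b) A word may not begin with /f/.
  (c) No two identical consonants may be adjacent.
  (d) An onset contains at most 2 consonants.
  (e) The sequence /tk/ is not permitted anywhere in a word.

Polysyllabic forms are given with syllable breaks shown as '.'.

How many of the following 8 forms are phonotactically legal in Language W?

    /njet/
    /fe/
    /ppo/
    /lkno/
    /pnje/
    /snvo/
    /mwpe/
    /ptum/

/njet/ — violates constraint (a): syllable 1 coda /t/ has 1 consonant (> 0) → phonotactically illegal
/fe/ — violates constraint (b): word begins with /f/ → phonotactically illegal
/ppo/ — violates constraint (c): adjacent identical consonants /pp/ → phonotactically illegal
/lkno/ — violates constraint (d): syllable 1 onset /lkn/ has 3 consonants (> 2) → phonotactically illegal
/pnje/ — violates constraint (d): syllable 1 onset /pnj/ has 3 consonants (> 2) → phonotactically illegal
/snvo/ — violates constraint (d): syllable 1 onset /snv/ has 3 consonants (> 2) → phonotactically illegal
/mwpe/ — violates constraint (d): syllable 1 onset /mwp/ has 3 consonants (> 2) → phonotactically illegal
/ptum/ — violates constraint (a): syllable 1 coda /m/ has 1 consonant (> 0) → phonotactically illegal
No form is phonotactically legal → 0.

0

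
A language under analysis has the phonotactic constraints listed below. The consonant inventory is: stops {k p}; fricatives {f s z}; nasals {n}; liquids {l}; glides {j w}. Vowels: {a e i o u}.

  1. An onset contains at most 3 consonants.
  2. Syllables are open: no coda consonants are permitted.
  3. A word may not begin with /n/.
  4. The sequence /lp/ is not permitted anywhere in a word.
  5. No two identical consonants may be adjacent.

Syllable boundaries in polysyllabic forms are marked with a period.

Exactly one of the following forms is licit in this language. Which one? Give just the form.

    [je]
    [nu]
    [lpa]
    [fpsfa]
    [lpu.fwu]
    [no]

[je]

[je] — σ1 onset /j/, coda /∅/ ok → licit
[nu] — violates constraint 3: word begins with /n/ → illicit
[lpa] — violates constraint 4: contains banned sequence /lp/ → illicit
[fpsfa] — violates constraint 1: syllable 1 onset /fpsf/ has 4 consonants (> 3) → illicit
[lpu.fwu] — violates constraint 4: contains banned sequence /lp/ → illicit
[no] — violates constraint 3: word begins with /n/ → illicit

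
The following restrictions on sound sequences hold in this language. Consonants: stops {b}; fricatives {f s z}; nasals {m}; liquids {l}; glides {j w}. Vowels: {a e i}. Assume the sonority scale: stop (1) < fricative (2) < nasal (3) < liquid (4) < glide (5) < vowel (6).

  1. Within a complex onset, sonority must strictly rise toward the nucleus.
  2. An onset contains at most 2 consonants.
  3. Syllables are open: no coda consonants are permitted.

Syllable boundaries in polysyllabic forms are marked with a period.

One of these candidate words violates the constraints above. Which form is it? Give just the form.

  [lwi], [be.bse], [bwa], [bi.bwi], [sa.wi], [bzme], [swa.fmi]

[bzme]

[lwi] — σ1 onset /lw/ (4→5 rises), coda /∅/ ok → licit
[be.bse] — σ1 onset /b/, coda /∅/ ok; σ2 onset /bs/ (1→2 rises), coda /∅/ ok → licit
[bwa] — σ1 onset /bw/ (1→5 rises), coda /∅/ ok → licit
[bi.bwi] — σ1 onset /b/, coda /∅/ ok; σ2 onset /bw/ (1→5 rises), coda /∅/ ok → licit
[sa.wi] — σ1 onset /s/, coda /∅/ ok; σ2 onset /w/, coda /∅/ ok → licit
[bzme] — violates constraint 2: syllable 1 onset /bzm/ has 3 consonants (> 2) → illicit
[swa.fmi] — σ1 onset /sw/ (2→5 rises), coda /∅/ ok; σ2 onset /fm/ (2→3 rises), coda /∅/ ok → licit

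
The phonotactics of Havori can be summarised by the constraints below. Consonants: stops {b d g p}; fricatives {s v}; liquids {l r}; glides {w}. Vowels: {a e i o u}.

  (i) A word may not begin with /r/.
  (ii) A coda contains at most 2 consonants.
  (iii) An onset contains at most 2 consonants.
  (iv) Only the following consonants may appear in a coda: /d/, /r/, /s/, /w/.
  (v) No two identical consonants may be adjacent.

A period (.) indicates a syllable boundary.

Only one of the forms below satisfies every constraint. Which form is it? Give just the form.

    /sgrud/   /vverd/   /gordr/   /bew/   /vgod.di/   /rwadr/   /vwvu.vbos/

/sgrud/ — violates constraint (iii): syllable 1 onset /sgr/ has 3 consonants (> 2) → not permitted
/vverd/ — violates constraint (v): adjacent identical consonants /vv/ → not permitted
/gordr/ — violates constraint (ii): syllable 1 coda /rdr/ has 3 consonants (> 2) → not permitted
/bew/ — σ1 onset /b/, coda /w/ ok → permitted
/vgod.di/ — violates constraint (v): adjacent identical consonants /dd/ → not permitted
/rwadr/ — violates constraint (i): word begins with /r/ → not permitted
/vwvu.vbos/ — violates constraint (iii): syllable 1 onset /vwv/ has 3 consonants (> 2) → not permitted

/bew/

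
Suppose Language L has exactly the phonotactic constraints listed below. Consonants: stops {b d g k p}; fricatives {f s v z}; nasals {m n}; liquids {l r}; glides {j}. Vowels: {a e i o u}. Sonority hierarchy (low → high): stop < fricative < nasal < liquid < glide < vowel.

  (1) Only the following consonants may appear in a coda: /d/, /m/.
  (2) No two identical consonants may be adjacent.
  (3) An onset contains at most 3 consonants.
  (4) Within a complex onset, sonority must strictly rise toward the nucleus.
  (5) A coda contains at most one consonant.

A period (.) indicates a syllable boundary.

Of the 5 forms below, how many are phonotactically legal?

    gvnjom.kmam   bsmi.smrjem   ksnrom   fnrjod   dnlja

gvnjom.kmam — violates constraint 3: syllable 1 onset /gvnj/ has 4 consonants (> 3) → phonotactically illegal
bsmi.smrjem — violates constraint 3: syllable 2 onset /smrj/ has 4 consonants (> 3) → phonotactically illegal
ksnrom — violates constraint 3: syllable 1 onset /ksnr/ has 4 consonants (> 3) → phonotactically illegal
fnrjod — violates constraint 3: syllable 1 onset /fnrj/ has 4 consonants (> 3) → phonotactically illegal
dnlja — violates constraint 3: syllable 1 onset /dnlj/ has 4 consonants (> 3) → phonotactically illegal
No form is phonotactically legal → 0.

0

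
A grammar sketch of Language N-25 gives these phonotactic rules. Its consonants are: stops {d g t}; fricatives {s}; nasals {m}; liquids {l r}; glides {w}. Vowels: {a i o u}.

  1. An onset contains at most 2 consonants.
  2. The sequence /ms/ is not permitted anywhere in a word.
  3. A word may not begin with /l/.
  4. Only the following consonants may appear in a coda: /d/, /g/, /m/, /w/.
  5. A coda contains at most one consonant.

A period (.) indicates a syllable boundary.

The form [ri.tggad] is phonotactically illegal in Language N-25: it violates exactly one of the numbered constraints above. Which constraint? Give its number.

[ri.tggad]: syllable 2 onset /tgg/ has 3 consonants (> 2).
This is a violation of constraint 1: "An onset contains at most 2 consonants."
The remaining constraints (2, 3, 4, 5) are satisfied.

1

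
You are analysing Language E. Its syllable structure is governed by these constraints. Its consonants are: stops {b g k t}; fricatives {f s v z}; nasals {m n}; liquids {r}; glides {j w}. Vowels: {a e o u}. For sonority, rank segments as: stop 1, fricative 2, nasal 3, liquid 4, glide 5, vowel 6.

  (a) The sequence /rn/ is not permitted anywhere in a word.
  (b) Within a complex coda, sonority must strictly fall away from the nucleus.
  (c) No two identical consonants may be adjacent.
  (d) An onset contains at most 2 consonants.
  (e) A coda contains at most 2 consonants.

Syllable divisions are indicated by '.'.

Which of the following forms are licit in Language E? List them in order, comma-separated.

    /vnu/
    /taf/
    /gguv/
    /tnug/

/vnu/, /taf/, /tnug/

/vnu/ — σ1 onset /vn/ (2C), coda /∅/ ok → licit
/taf/ — σ1 onset /t/, coda /f/ ok → licit
/gguv/ — violates constraint (c): adjacent identical consonants /gg/ → illicit
/tnug/ — σ1 onset /tn/ (2C), coda /g/ ok → licit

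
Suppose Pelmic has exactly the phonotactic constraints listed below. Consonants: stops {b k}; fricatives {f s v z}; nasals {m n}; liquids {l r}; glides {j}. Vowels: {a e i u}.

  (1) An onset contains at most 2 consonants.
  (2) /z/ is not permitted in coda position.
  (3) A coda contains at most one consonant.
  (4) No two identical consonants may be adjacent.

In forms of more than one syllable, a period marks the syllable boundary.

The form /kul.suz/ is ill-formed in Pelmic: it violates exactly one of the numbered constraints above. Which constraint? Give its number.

2

/kul.suz/: syllable 2 coda contains /z/.
This is a violation of constraint 2: "/z/ is not permitted in coda position."
The remaining constraints (1, 3, 4) are satisfied.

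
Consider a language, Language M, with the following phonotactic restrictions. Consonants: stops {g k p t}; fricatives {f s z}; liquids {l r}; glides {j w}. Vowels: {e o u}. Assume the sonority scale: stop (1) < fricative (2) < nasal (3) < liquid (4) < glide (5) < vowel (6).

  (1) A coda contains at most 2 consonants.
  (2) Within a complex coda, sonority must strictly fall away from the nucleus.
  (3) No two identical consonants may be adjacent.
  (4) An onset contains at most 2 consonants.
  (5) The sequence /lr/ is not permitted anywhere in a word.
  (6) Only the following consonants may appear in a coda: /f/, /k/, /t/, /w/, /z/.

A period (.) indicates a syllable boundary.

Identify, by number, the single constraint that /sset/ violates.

3

/sset/: adjacent identical consonants /ss/.
This is a violation of constraint 3: "No two identical consonants may be adjacent."
The remaining constraints (1, 2, 4, 5, 6) are satisfied.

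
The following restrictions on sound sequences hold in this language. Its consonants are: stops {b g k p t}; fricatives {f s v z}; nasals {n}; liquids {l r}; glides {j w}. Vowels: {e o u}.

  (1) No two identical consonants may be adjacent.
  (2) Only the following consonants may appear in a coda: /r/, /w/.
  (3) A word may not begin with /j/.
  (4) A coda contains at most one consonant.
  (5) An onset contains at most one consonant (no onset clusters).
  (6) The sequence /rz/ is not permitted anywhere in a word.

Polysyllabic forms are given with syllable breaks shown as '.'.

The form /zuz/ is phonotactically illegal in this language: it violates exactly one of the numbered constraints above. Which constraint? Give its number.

/zuz/: syllable 1 coda contains /z/, which is not a licensed coda consonant.
This is a violation of constraint 2: "Only the following consonants may appear in a coda: /r/, /w/."
The remaining constraints (1, 3, 4, 5, 6) are satisfied.

2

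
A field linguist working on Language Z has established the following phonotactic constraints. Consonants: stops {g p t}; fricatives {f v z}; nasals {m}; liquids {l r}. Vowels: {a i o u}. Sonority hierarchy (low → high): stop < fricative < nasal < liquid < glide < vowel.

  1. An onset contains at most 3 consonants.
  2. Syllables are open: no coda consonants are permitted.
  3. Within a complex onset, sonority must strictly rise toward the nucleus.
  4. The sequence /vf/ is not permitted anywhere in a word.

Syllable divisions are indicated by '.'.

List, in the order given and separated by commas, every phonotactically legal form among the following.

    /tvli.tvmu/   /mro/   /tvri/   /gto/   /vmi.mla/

/tvli.tvmu/, /mro/, /tvri/, /vmi.mla/

/tvli.tvmu/ — σ1 onset /tvl/ (1→2→4 rises), coda /∅/ ok; σ2 onset /tvm/ (1→2→3 rises), coda /∅/ ok → phonotactically legal
/mro/ — σ1 onset /mr/ (3→4 rises), coda /∅/ ok → phonotactically legal
/tvri/ — σ1 onset /tvr/ (1→2→4 rises), coda /∅/ ok → phonotactically legal
/gto/ — violates constraint 3: syllable 1 onset /gt/: /g/ (stop, 1) → /t/ (stop, 1) does not rise → phonotactically illegal
/vmi.mla/ — σ1 onset /vm/ (2→3 rises), coda /∅/ ok; σ2 onset /ml/ (3→4 rises), coda /∅/ ok → phonotactically legal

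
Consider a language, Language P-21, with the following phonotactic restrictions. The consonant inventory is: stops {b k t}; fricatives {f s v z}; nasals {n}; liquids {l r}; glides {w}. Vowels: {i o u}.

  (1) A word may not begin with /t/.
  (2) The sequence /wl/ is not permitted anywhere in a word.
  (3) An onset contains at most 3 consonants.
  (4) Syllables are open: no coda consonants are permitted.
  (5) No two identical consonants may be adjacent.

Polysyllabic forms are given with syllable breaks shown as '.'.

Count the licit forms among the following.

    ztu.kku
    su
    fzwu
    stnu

3

ztu.kku — violates constraint 5: adjacent identical consonants /kk/ → illicit
su — σ1 onset /s/, coda /∅/ ok → licit
fzwu — σ1 onset /fzw/ (3C), coda /∅/ ok → licit
stnu — σ1 onset /stn/ (3C), coda /∅/ ok → licit
Licit: su, fzwu, stnu → 3.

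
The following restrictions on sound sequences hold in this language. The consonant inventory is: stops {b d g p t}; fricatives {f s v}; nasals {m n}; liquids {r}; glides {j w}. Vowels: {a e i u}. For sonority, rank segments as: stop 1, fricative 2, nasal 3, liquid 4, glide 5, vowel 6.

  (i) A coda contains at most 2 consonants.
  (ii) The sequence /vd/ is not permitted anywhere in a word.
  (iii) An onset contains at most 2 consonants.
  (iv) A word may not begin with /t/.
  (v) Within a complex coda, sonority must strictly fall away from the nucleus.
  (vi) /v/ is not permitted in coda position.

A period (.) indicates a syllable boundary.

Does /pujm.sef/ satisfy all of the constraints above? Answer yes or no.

yes

/pujm.sef/ — σ1 onset /p/, coda /jm/ (5→3 falls) ok; σ2 onset /s/, coda /f/ ok → permitted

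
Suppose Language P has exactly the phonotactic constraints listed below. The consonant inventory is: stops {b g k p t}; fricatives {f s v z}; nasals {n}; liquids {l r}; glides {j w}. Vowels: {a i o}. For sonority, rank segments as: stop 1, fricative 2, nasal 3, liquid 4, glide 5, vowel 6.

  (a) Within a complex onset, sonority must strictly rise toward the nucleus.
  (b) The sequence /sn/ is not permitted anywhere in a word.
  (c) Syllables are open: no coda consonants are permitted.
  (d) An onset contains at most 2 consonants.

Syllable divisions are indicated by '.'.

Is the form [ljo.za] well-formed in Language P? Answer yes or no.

[ljo.za] — σ1 onset /lj/ (4→5 rises), coda /∅/ ok; σ2 onset /z/, coda /∅/ ok → well-formed

yes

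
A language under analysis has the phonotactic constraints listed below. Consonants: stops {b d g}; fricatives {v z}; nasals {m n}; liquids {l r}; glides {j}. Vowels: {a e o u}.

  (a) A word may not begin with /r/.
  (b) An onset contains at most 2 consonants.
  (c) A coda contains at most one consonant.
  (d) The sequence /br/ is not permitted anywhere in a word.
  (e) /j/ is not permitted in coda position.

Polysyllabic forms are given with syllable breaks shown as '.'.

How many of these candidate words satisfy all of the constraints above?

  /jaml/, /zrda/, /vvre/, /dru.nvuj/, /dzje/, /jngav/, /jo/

/jaml/ — violates constraint (c): syllable 1 coda /ml/ has 2 consonants (> 1) → not permitted
/zrda/ — violates constraint (b): syllable 1 onset /zrd/ has 3 consonants (> 2) → not permitted
/vvre/ — violates constraint (b): syllable 1 onset /vvr/ has 3 consonants (> 2) → not permitted
/dru.nvuj/ — violates constraint (e): syllable 2 coda contains /j/ → not permitted
/dzje/ — violates constraint (b): syllable 1 onset /dzj/ has 3 consonants (> 2) → not permitted
/jngav/ — violates constraint (b): syllable 1 onset /jng/ has 3 consonants (> 2) → not permitted
/jo/ — σ1 onset /j/, coda /∅/ ok → permitted
Permitted: /jo/ → 1.

1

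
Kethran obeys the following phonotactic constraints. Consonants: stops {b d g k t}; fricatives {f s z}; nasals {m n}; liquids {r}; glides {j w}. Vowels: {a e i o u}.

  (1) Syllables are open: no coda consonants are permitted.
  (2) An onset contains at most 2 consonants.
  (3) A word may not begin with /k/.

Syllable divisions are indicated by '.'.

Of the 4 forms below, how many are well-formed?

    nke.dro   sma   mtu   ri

4

nke.dro — σ1 onset /nk/ (2C), coda /∅/ ok; σ2 onset /dr/ (2C), coda /∅/ ok → well-formed
sma — σ1 onset /sm/ (2C), coda /∅/ ok → well-formed
mtu — σ1 onset /mt/ (2C), coda /∅/ ok → well-formed
ri — σ1 onset /r/, coda /∅/ ok → well-formed
Well-formed: nke.dro, sma, mtu, ri → 4.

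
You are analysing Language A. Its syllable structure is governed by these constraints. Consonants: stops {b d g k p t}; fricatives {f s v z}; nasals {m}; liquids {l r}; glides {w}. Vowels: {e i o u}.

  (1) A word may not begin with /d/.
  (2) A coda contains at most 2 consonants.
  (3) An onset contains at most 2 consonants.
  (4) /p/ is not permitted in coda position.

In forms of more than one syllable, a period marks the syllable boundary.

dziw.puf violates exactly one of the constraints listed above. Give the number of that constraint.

dziw.puf: word begins with /d/.
This is a violation of constraint 1: "A word may not begin with /d/."
The remaining constraints (2, 3, 4) are satisfied.

1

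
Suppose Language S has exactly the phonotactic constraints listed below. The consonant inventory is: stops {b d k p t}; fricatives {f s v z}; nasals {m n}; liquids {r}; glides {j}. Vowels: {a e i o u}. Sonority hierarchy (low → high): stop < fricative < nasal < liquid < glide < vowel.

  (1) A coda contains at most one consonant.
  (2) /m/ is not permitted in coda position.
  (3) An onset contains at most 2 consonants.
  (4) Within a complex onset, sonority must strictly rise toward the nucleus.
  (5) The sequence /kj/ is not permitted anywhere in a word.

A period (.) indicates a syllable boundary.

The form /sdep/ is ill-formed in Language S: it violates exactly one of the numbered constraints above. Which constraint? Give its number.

/sdep/: syllable 1 onset /sd/: /s/ (fricative, 2) → /d/ (stop, 1) does not rise.
This is a violation of constraint 4: "Within a complex onset, sonority must strictly rise toward the nucleus."
The remaining constraints (1, 2, 3, 5) are satisfied.

4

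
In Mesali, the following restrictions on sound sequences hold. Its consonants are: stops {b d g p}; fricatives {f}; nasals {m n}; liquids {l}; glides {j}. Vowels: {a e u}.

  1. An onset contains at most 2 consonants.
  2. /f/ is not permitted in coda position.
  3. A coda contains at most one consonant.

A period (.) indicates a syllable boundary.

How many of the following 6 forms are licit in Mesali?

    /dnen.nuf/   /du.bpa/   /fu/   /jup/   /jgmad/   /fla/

4

/dnen.nuf/ — violates constraint 2: syllable 2 coda contains /f/ → illicit
/du.bpa/ — σ1 onset /d/, coda /∅/ ok; σ2 onset /bp/ (2C), coda /∅/ ok → licit
/fu/ — σ1 onset /f/, coda /∅/ ok → licit
/jup/ — σ1 onset /j/, coda /p/ ok → licit
/jgmad/ — violates constraint 1: syllable 1 onset /jgm/ has 3 consonants (> 2) → illicit
/fla/ — σ1 onset /fl/ (2C), coda /∅/ ok → licit
Licit: /du.bpa/, /fu/, /jup/, /fla/ → 4.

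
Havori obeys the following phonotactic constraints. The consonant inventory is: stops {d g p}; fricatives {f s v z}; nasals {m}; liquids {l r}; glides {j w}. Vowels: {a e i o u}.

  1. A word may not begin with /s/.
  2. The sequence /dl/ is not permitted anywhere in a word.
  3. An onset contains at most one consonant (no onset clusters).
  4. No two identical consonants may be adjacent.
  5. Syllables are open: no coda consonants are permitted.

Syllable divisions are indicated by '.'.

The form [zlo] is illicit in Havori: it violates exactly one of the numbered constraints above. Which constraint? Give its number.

3

[zlo]: syllable 1 onset /zl/ has 2 consonants (> 1).
This is a violation of constraint 3: "An onset contains at most one consonant (no onset clusters)."
The remaining constraints (1, 2, 4, 5) are satisfied.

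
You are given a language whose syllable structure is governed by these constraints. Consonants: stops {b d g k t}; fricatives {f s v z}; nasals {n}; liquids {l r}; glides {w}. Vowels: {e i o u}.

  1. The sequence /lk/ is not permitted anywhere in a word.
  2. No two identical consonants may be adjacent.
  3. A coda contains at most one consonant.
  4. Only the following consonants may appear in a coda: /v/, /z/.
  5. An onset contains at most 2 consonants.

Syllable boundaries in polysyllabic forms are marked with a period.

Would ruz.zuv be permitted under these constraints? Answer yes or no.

no

ruz.zuv — violates constraint 2: adjacent identical consonants /zz/ → not permitted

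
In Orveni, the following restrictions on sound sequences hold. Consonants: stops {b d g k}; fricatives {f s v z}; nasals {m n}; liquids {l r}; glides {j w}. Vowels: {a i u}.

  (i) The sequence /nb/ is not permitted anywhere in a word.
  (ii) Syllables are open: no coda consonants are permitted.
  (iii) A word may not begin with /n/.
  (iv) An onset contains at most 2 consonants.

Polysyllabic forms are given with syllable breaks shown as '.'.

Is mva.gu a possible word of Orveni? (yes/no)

mva.gu — σ1 onset /mv/ (2C), coda /∅/ ok; σ2 onset /g/, coda /∅/ ok → licit

yes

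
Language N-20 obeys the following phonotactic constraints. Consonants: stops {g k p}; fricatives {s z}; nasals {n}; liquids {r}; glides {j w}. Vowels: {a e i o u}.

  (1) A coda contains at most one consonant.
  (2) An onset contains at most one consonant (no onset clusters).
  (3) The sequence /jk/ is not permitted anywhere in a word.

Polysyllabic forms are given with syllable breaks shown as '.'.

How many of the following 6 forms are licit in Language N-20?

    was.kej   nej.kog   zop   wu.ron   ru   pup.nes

5

was.kej — σ1 onset /w/, coda /s/ ok; σ2 onset /k/, coda /j/ ok → licit
nej.kog — violates constraint 3: contains banned sequence /jk/ → illicit
zop — σ1 onset /z/, coda /p/ ok → licit
wu.ron — σ1 onset /w/, coda /∅/ ok; σ2 onset /r/, coda /n/ ok → licit
ru — σ1 onset /r/, coda /∅/ ok → licit
pup.nes — σ1 onset /p/, coda /p/ ok; σ2 onset /n/, coda /s/ ok → licit
Licit: was.kej, zop, wu.ron, ru, pup.nes → 5.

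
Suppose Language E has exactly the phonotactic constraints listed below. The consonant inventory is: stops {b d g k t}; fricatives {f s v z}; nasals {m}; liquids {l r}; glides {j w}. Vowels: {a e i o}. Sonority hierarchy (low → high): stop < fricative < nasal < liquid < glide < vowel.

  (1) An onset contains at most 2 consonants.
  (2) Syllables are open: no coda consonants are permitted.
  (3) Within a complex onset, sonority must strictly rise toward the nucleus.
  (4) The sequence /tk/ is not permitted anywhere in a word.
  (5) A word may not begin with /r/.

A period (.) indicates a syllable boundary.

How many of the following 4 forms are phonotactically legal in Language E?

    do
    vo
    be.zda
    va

do — σ1 onset /d/, coda /∅/ ok → phonotactically legal
vo — σ1 onset /v/, coda /∅/ ok → phonotactically legal
be.zda — violates constraint 3: syllable 2 onset /zd/: /z/ (fricative, 2) → /d/ (stop, 1) does not rise → phonotactically illegal
va — σ1 onset /v/, coda /∅/ ok → phonotactically legal
Phonotactically legal: do, vo, va → 3.

3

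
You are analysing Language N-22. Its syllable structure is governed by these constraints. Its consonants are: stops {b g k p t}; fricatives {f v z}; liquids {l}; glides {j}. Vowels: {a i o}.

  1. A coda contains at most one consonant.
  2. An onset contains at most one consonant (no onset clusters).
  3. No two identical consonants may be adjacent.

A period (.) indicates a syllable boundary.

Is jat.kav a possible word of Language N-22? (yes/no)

jat.kav — σ1 onset /j/, coda /t/ ok; σ2 onset /k/, coda /v/ ok → licit

yes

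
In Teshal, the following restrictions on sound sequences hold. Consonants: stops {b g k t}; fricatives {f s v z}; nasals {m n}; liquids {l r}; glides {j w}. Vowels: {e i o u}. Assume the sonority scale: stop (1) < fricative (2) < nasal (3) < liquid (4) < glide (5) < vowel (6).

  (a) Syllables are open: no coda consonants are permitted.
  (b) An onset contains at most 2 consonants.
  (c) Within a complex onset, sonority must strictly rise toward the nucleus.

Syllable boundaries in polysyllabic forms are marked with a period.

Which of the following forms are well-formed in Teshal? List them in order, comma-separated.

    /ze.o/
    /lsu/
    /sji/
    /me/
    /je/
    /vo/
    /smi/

/ze.o/, /sji/, /me/, /je/, /vo/, /smi/

/ze.o/ — σ1 onset /z/, coda /∅/ ok; σ2 onset /∅/, coda /∅/ ok → well-formed
/lsu/ — violates constraint (c): syllable 1 onset /ls/: /l/ (liquid, 4) → /s/ (fricative, 2) does not rise → ill-formed
/sji/ — σ1 onset /sj/ (2→5 rises), coda /∅/ ok → well-formed
/me/ — σ1 onset /m/, coda /∅/ ok → well-formed
/je/ — σ1 onset /j/, coda /∅/ ok → well-formed
/vo/ — σ1 onset /v/, coda /∅/ ok → well-formed
/smi/ — σ1 onset /sm/ (2→3 rises), coda /∅/ ok → well-formed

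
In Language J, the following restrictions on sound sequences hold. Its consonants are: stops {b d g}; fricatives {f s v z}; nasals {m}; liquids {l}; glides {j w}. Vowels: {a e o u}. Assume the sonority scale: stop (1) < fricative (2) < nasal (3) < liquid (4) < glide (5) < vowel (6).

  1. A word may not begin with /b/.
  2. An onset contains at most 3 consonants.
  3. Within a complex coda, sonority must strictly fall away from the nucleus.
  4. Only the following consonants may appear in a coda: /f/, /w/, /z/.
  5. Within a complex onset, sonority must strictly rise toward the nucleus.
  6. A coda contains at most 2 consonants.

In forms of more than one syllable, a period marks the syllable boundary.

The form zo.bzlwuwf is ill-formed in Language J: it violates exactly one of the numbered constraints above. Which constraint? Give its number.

zo.bzlwuwf: syllable 2 onset /bzlw/ has 4 consonants (> 3).
This is a violation of constraint 2: "An onset contains at most 3 consonants."
The remaining constraints (1, 3, 4, 5, 6) are satisfied.

2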